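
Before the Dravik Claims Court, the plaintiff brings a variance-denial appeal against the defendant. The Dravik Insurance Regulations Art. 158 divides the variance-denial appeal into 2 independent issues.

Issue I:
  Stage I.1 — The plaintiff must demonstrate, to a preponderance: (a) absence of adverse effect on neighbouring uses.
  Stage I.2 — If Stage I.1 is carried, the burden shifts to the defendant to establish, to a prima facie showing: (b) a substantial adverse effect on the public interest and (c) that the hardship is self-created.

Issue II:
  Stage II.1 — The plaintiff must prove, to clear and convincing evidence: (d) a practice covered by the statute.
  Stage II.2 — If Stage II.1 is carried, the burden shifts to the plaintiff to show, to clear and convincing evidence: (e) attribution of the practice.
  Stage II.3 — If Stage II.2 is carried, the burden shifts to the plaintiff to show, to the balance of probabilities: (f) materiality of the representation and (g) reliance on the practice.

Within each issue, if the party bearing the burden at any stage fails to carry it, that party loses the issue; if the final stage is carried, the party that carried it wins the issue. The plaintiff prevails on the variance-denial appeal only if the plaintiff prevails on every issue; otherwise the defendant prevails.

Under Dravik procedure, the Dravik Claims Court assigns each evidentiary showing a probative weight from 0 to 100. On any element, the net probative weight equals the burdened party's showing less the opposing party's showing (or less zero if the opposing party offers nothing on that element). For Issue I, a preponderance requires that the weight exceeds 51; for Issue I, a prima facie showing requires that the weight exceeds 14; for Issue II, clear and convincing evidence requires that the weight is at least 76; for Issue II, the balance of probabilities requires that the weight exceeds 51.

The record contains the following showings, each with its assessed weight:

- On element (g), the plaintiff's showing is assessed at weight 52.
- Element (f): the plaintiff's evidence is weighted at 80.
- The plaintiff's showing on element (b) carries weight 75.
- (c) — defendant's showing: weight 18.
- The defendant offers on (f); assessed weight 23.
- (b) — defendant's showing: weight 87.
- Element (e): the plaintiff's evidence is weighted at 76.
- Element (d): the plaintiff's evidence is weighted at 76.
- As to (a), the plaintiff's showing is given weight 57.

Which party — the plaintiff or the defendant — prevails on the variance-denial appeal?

plaintiff

— Issue I —
Stage I.1 — burden on plaintiff; standard: a preponderance (weight exceeds 51).
    (a): 57 > 51 [met]
  Stage I.1 is satisfied; the onus moves to the defendant.
Stage I.2 — burden on defendant; standard: a prima facie showing (weight exceeds 14).
    (b): 87 − 75 = 12 ≤ 14 [not met]
    (c): 18 > 14 [met]
  The defendant does not carry Stage I.2.
The analysis ends at Stage I.2; the plaintiff prevails on this issue.
— Issue II —
Stage II.1 (plaintiff, clear and convincing evidence, weight is at least 76): (d) 76 ≥ 76 — meets.
  All elements met. The plaintiff retains the burden for Stage II.2.
Stage II.2 (plaintiff, clear and convincing evidence, weight is at least 76): (e) 76 ≥ 76 — meets.
  All elements met. The plaintiff retains the burden for Stage II.3.
Stage II.3 (plaintiff, the balance of probabilities, weight exceeds 51): (f) net 80−23=57 > 51 — meets; (g) 52 > 51 — meets.
  Stage II.3 carried; the final stage is satisfied.
All stages carried — the plaintiff prevails on this issue.
Per-issue: Issue I → plaintiff; Issue II → plaintiff. The plaintiff must prevail on every issue; overall, the plaintiff prevails.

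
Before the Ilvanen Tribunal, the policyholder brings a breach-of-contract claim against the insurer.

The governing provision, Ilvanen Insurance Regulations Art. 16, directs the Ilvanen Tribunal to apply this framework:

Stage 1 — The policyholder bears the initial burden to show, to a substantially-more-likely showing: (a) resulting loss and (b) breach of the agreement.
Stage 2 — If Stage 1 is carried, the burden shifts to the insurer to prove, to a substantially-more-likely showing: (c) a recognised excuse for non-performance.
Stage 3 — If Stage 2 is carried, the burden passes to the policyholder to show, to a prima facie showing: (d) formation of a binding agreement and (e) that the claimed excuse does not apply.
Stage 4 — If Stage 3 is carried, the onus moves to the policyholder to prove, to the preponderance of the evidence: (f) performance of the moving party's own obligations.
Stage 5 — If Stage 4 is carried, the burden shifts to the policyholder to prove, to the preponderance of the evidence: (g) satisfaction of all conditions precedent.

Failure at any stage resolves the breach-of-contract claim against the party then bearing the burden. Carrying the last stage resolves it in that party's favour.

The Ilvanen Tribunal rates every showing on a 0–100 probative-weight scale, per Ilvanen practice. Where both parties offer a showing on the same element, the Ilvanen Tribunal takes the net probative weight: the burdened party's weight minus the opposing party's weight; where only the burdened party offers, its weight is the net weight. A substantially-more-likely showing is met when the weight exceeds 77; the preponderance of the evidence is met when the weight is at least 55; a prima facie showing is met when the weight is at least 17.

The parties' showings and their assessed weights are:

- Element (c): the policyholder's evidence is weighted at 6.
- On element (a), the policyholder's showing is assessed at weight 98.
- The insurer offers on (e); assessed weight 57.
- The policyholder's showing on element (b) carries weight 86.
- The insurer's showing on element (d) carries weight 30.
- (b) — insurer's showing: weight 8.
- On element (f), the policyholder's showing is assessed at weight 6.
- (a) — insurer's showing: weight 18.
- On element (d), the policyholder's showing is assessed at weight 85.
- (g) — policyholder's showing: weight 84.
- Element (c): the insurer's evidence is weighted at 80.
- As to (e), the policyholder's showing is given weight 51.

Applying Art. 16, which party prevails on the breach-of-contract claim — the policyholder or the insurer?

Stage 1 (policyholder, a substantially-more-likely showing, weight exceeds 77): (a) net 98−18=80 > 77 — meets; (b) net 86−8=78 > 77 — meets.
  All elements met. The burden passes to the insurer.
Stage 2 (insurer, a substantially-more-likely showing, weight exceeds 77): (c) net 80−6=74 ≤ 77 — fails.
  Not every element is met, so the insurer fails to carry Stage 2.
The analysis ends at Stage 2; the policyholder prevails.

policyholder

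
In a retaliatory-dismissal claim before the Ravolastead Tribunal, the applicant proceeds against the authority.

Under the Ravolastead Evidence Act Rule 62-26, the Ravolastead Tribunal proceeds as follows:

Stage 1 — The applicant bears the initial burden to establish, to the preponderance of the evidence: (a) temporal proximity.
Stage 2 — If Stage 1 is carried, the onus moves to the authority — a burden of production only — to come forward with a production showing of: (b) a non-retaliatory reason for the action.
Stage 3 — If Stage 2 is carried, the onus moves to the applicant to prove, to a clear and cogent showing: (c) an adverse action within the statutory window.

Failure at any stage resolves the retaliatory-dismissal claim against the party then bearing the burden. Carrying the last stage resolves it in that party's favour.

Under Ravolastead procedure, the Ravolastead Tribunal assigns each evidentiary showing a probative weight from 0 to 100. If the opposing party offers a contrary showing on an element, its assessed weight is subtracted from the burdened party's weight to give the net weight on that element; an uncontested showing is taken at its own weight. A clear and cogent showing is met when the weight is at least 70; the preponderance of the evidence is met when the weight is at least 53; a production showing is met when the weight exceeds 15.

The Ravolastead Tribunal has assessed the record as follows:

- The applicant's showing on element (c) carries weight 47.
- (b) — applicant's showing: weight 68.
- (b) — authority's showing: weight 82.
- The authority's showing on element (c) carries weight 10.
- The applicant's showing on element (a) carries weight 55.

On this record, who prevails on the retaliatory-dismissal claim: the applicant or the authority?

Stage 1 (applicant, the preponderance of the evidence, weight is at least 53): (a) 55 ≥ 53 — meets.
  Stage 1 is satisfied; the onus moves to the authority.
Stage 2 (authority, a production showing, weight exceeds 15): (b) net 82−68=14 ≤ 15 — fails.
  Stage 2 not carried; the authority fails its burden.
The analysis ends at Stage 2; the applicant prevails.

applicant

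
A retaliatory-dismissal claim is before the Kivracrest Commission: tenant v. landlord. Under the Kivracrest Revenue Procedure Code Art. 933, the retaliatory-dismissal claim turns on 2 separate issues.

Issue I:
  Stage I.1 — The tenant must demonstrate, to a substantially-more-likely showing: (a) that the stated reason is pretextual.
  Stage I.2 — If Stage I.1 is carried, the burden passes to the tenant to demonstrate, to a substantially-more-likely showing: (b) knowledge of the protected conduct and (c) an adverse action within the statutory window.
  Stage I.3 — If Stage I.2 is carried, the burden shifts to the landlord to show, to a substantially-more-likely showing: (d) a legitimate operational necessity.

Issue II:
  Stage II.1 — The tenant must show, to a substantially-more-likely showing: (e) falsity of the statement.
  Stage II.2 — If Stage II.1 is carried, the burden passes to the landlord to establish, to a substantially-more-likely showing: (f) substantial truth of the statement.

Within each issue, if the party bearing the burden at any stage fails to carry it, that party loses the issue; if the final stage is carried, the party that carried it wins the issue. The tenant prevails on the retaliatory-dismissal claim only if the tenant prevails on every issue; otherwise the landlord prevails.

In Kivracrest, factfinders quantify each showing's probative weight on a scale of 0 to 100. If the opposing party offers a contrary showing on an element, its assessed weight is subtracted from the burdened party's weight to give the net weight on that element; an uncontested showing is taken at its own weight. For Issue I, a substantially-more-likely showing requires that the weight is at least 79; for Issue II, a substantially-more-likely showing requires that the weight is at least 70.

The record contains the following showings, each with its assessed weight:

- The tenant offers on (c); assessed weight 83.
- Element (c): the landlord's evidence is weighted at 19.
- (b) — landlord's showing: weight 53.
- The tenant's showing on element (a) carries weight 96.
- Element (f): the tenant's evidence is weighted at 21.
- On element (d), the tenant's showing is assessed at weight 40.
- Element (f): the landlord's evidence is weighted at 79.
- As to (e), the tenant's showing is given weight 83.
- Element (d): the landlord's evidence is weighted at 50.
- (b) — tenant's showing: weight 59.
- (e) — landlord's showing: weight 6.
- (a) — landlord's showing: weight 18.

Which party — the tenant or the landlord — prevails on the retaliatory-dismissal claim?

landlord

— Issue I —
Stage I.1 — burden on tenant; standard: a substantially-more-likely showing (weight is at least 79).
    (a): 96 − 18 = 78 < 79 [not met]
  The tenant does not carry Stage I.1.
So the landlord prevails on this issue.
— Issue II —
Stage II.1 (tenant, a substantially-more-likely showing, weight is at least 70): (e) net 83−6=77 ≥ 70 — meets.
  The tenant carries Stage II.1; the landlord now bears the burden.
Stage II.2 (landlord, a substantially-more-likely showing, weight is at least 70): (f) net 79−21=58 < 70 — fails.
  The landlord does not carry Stage II.2.
So the tenant prevails on this issue.
Per-issue: Issue I → landlord; Issue II → tenant. The tenant must prevail on every issue; overall, the landlord prevails.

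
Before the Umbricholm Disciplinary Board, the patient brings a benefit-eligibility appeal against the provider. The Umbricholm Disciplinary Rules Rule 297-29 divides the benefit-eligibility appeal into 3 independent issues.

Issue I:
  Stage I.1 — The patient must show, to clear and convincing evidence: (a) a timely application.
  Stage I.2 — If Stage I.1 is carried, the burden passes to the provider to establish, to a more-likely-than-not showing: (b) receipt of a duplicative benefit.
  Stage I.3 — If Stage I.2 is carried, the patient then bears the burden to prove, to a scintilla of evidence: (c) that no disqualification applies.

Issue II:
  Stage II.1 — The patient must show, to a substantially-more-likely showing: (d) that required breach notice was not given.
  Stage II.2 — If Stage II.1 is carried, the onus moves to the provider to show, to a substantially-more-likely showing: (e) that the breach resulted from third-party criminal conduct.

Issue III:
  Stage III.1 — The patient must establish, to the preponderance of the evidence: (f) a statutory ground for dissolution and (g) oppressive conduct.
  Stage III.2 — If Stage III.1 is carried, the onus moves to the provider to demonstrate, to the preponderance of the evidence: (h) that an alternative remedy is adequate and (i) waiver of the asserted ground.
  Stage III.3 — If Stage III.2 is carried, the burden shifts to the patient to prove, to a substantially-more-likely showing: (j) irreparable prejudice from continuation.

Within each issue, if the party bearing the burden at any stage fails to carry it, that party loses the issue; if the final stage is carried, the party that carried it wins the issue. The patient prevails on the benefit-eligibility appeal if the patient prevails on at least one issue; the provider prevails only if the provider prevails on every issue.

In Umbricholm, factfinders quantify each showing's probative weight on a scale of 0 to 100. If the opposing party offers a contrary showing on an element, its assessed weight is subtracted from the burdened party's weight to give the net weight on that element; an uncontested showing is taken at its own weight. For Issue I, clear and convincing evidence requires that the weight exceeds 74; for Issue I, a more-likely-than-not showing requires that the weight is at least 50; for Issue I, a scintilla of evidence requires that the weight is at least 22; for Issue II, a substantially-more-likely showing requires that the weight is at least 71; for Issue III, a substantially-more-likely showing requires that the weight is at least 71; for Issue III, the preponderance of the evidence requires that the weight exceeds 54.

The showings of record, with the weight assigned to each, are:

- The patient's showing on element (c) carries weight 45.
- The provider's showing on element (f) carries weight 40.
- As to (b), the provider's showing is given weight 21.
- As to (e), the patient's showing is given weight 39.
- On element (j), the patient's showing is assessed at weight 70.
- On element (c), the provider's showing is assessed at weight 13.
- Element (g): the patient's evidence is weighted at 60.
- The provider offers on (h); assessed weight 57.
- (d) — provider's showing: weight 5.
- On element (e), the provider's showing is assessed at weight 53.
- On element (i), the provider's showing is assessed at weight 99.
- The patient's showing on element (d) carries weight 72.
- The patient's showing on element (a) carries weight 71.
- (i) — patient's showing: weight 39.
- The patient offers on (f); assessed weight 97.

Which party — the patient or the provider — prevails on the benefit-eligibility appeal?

— Issue I —
Stage I.1 (patient, clear and convincing evidence, weight exceeds 74): (a) 71 ≤ 74 — fails.
  Stage I.1 not carried; the patient fails its burden.
So the provider prevails on this issue.
— Issue II —
At Stage II.1 the patient must meet a substantially-more-likely showing (weight is at least 71): on (d) the weight is 72 less the opposing 5 gives net 67, < 71, so (d) does not meet the standard.
  The patient does not carry Stage II.1.
The provider prevails on this issue.
— Issue III —
At Stage III.1 the patient must meet the preponderance of the evidence (weight exceeds 54): on (f) the weight is 97 less the opposing 40 gives net 57, which does exceed 54, so (f) meets the standard; on (g) the weight is 60, > 54, so (g) meets the standard.
  Stage III.1 carried; the burden shifts to the provider.
At Stage III.2 the provider must meet the preponderance of the evidence (weight exceeds 54): on (h) the weight is 57, > 54, so (h) meets the standard; on (i) the weight is 99 less the opposing 39 gives net 60, which does exceed 54, so (i) meets the standard.
  The provider carries Stage III.2; the patient now bears the burden.
At Stage III.3 the patient must meet a substantially-more-likely showing (weight is at least 71): on (j) the weight is 70, which does not reach 71, so (j) does not meet the standard.
  Not every element is met, so the patient fails to carry Stage III.3.
The analysis ends at Stage III.3; the provider prevails on this issue.
Per-issue: Issue I → provider; Issue II → provider; Issue III → provider. The patient must prevail on at least one issue; overall, the provider prevails.

provider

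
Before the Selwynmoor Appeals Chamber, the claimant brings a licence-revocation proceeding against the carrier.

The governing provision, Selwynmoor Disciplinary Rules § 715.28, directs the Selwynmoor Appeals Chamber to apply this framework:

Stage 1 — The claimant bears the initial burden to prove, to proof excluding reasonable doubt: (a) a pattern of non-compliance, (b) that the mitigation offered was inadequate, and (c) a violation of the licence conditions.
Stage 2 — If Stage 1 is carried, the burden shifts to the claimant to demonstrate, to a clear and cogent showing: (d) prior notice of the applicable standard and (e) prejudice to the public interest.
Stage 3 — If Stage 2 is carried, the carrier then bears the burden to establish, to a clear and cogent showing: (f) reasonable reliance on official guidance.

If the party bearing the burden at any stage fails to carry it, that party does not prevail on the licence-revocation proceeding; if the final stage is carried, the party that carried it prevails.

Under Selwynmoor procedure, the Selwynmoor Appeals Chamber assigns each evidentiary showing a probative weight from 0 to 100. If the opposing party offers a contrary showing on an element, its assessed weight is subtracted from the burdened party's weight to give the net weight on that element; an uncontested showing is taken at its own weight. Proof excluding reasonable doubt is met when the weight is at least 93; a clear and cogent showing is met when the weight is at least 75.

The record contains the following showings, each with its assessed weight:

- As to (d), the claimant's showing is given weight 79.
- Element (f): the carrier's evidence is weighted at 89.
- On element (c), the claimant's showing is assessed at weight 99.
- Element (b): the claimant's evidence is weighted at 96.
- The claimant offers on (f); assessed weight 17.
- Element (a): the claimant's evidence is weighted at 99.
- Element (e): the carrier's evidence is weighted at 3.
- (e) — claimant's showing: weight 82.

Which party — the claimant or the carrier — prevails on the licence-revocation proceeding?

Stage 1 — burden on claimant; standard: proof excluding reasonable doubt (weight is at least 93).
    (a): 99 ≥ 93 [met]
    (b): 96 ≥ 93 [met]
    (c): 99 ≥ 93 [met]
  Stage 1 carried; the burden remains with the claimant.
Stage 2 — burden on claimant; standard: a clear and cogent showing (weight is at least 75).
    (d): 79 ≥ 75 [met]
    (e): 82 − 3 = 79 ≥ 75 [met]
  All elements met. The burden passes to the carrier.
Stage 3 — burden on carrier; standard: a clear and cogent showing (weight is at least 75).
    (f): 89 − 17 = 72 < 75 [not met]
  Not every element is met, so the carrier fails to carry Stage 3.
So the claimant prevails.

claimant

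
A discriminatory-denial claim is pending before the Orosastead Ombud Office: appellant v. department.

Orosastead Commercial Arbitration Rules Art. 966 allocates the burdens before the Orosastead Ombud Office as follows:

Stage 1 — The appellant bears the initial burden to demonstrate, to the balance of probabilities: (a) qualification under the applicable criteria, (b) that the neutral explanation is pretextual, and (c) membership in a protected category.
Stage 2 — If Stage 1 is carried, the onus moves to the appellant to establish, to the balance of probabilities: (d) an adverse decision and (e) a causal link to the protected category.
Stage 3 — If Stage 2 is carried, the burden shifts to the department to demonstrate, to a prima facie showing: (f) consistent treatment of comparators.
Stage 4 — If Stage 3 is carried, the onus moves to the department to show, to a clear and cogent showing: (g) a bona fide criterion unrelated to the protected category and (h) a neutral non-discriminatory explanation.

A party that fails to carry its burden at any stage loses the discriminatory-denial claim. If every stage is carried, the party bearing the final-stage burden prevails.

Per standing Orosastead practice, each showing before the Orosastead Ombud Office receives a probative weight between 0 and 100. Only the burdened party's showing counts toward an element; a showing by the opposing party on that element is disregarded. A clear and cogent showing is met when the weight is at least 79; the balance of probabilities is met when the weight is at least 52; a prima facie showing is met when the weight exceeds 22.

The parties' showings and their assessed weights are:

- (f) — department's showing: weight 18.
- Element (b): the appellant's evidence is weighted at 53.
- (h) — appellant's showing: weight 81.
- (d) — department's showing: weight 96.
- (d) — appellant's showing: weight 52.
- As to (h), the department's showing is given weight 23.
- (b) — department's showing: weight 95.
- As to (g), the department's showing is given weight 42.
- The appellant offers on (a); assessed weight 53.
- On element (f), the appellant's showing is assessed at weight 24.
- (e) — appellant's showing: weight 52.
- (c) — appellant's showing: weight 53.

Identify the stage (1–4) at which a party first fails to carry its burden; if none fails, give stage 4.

At Stage 1 the appellant must meet the balance of probabilities (weight is at least 52): on (a) the weight is 53, ≥ 52, so (a) meets the standard; on (b) the weight is 53 (the department's 95 is given no effect), ≥ 52, so (b) meets the standard; on (c) the weight is 53, ≥ 52, so (c) meets the standard.
  Stage 1 carried; the burden remains with the appellant.
At Stage 2 the appellant must meet the balance of probabilities (weight is at least 52): on (d) the weight is 52 (the department's 96 is given no effect), ≥ 52, so (d) meets the standard; on (e) the weight is 52, which does reach 52, so (e) meets the standard.
  All elements met. The burden passes to the department.
At Stage 3 the department must meet a prima facie showing (weight exceeds 22): on (f) the weight is 18 (the appellant's 24 is given no effect), ≤ 22, so (f) does not meet the standard.
  Not every element is met, so the department fails to carry Stage 3.
So the appellant prevails.

stage 3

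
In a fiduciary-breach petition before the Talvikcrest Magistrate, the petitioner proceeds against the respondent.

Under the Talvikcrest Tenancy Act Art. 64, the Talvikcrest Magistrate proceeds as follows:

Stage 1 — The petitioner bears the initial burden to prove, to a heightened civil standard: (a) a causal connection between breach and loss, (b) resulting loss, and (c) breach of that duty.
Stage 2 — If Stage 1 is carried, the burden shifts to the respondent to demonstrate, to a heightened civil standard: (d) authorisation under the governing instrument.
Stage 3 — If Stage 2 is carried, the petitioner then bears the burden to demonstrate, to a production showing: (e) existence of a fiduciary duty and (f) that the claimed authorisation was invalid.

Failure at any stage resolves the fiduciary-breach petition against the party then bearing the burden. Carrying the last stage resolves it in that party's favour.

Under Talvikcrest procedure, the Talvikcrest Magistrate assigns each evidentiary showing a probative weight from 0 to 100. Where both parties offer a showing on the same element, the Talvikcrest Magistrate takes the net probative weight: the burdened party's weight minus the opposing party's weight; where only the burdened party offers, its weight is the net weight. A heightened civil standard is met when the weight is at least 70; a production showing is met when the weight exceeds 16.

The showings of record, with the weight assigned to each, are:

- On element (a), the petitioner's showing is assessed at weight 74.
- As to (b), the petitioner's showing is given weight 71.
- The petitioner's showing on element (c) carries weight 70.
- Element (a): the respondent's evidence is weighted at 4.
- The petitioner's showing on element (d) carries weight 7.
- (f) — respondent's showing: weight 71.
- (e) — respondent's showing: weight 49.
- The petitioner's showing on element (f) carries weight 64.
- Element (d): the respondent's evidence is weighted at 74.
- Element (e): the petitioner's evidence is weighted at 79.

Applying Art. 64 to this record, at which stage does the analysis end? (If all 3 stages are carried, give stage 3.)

Stage 1 — burden on petitioner; standard: a heightened civil standard (weight is at least 70).
    (a): 74 − 4 = 70 ≥ 70 [met]
    (b): 71 ≥ 70 [met]
    (c): 70 ≥ 70 [met]
  All elements met. The burden passes to the respondent.
Stage 2 — burden on respondent; standard: a heightened civil standard (weight is at least 70).
    (d): 74 − 7 = 67 < 70 [not met]
  The respondent does not carry Stage 2.
The petitioner prevails.

stage 2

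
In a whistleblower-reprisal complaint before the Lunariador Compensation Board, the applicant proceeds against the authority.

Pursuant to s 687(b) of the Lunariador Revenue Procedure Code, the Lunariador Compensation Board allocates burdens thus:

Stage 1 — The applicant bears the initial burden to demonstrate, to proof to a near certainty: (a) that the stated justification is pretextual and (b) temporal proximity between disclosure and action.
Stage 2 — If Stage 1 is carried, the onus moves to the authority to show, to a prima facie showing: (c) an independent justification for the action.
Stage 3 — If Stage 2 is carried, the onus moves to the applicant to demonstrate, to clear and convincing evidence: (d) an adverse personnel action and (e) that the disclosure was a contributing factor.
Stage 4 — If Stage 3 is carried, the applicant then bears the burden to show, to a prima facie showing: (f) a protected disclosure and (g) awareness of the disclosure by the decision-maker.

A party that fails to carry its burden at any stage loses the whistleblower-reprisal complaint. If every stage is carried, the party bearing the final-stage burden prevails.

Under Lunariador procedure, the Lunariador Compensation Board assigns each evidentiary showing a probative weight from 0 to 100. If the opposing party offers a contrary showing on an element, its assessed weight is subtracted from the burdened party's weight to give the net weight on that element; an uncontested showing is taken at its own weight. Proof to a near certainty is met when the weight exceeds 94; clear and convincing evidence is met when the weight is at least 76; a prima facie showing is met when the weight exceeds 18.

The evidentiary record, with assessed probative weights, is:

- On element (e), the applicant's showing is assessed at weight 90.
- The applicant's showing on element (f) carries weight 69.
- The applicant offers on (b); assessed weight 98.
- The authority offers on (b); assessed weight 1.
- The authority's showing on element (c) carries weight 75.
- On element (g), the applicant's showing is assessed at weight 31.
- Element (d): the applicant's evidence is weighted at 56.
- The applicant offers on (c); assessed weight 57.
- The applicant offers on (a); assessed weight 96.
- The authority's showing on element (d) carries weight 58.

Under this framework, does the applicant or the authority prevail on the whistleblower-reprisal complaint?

Stage 1 — burden on applicant; standard: proof to a near certainty (weight exceeds 94).
    (a): 96 > 94 [met]
    (b): 98 − 1 = 97 > 94 [met]
  Stage 1 carried; the burden shifts to the authority.
Stage 2 — burden on authority; standard: a prima facie showing (weight exceeds 18).
    (c): 75 − 57 = 18 ≤ 18 [not met]
  Stage 2 not carried; the authority fails its burden.
The analysis ends at Stage 2; the applicant prevails.

applicant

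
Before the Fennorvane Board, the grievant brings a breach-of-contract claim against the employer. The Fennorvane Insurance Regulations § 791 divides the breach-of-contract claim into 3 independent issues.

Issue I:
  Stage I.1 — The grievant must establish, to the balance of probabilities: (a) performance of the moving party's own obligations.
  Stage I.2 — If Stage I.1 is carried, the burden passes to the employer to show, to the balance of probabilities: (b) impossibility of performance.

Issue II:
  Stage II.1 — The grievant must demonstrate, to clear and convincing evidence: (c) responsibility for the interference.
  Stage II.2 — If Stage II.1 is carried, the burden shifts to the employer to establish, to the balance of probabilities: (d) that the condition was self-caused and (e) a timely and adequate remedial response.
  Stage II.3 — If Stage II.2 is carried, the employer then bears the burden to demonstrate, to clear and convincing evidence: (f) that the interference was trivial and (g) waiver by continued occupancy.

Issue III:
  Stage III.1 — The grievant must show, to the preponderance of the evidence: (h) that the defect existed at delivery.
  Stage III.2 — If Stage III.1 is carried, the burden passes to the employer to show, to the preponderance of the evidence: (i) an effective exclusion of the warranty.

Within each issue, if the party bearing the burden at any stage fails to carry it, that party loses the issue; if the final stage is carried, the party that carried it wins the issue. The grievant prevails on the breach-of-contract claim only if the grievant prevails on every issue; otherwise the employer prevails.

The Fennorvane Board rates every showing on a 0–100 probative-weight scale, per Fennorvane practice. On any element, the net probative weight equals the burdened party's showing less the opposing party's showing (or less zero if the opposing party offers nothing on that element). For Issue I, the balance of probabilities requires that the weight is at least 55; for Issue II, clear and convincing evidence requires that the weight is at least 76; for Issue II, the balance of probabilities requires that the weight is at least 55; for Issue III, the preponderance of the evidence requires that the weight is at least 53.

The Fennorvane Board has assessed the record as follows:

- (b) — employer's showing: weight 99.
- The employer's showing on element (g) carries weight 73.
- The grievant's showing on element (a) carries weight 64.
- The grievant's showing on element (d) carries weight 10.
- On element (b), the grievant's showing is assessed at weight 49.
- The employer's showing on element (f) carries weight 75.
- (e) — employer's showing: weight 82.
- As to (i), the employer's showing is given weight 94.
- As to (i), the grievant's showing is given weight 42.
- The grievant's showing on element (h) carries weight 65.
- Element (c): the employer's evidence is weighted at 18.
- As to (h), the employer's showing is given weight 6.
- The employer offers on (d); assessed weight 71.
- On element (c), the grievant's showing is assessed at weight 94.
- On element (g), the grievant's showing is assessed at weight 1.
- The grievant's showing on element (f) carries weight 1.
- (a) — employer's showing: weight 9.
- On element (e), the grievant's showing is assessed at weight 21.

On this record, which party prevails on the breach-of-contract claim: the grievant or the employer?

— Issue I —
At Stage I.1 the grievant must meet the balance of probabilities (weight is at least 55): on (a) the weight is 64 less the opposing 9 gives net 55, which does reach 55, so (a) meets the standard.
  All elements met. The burden passes to the employer.
At Stage I.2 the employer must meet the balance of probabilities (weight is at least 55): on (b) the weight is 99 less the opposing 49 gives net 50, which does not reach 55, so (b) does not meet the standard.
  Stage I.2 not carried; the employer fails its burden.
The analysis ends at Stage I.2; the grievant prevails on this issue.
— Issue II —
Stage II.1 — burden on grievant; standard: clear and convincing evidence (weight is at least 76).
    (c): 94 − 18 = 76 ≥ 76 [met]
  The grievant carries Stage II.1; the employer now bears the burden.
Stage II.2 — burden on employer; standard: the balance of probabilities (weight is at least 55).
    (d): 71 − 10 = 61 ≥ 55 [met]
    (e): 82 − 21 = 61 ≥ 55 [met]
  Stage II.2 is satisfied; the employer continues to bear the burden.
Stage II.3 — burden on employer; standard: clear and convincing evidence (weight is at least 76).
    (f): 75 − 1 = 74 < 76 [not met]
    (g): 73 − 1 = 72 < 76 [not met]
  Not every element is met, so the employer fails to carry Stage II.3.
The analysis ends at Stage II.3; the grievant prevails on this issue.
— Issue III —
Stage III.1 (grievant, the preponderance of the evidence, weight is at least 53): (h) net 65−6=59 ≥ 53 — meets.
  The grievant carries Stage III.1; the employer now bears the burden.
Stage III.2 (employer, the preponderance of the evidence, weight is at least 53): (i) net 94−42=52 < 53 — fails.
  Not every element is met, so the employer fails to carry Stage III.2.
The analysis ends at Stage III.2; the grievant prevails on this issue.
Per-issue: Issue I → grievant; Issue II → grievant; Issue III → grievant. The grievant must prevail on every issue; overall, the grievant prevails.

grievant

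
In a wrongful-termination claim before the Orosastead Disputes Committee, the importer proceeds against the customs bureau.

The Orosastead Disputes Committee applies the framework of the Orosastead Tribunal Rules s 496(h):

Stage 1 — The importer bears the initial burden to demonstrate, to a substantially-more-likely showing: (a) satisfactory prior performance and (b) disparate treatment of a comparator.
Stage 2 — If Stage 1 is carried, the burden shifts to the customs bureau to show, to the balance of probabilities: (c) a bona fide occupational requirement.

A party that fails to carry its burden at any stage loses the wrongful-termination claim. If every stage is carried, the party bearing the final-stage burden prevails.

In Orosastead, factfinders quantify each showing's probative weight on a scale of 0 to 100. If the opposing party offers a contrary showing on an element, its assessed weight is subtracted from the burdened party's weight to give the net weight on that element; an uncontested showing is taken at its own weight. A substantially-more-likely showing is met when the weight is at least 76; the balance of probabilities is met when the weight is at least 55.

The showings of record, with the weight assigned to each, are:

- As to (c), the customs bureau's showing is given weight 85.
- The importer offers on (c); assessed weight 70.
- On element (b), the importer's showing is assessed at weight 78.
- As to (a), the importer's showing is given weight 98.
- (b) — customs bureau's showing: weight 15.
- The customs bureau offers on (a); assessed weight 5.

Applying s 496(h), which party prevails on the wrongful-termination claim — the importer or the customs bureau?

customs bureau

At Stage 1 the importer must meet a substantially-more-likely showing (weight is at least 76): on (a) the weight is 98 less the opposing 5 gives net 93, ≥ 76, so (a) meets the standard; on (b) the weight is 78 less the opposing 15 gives net 63, < 76, so (b) does not meet the standard.
  Not every element is met, so the importer fails to carry Stage 1.
So the customs bureau prevails.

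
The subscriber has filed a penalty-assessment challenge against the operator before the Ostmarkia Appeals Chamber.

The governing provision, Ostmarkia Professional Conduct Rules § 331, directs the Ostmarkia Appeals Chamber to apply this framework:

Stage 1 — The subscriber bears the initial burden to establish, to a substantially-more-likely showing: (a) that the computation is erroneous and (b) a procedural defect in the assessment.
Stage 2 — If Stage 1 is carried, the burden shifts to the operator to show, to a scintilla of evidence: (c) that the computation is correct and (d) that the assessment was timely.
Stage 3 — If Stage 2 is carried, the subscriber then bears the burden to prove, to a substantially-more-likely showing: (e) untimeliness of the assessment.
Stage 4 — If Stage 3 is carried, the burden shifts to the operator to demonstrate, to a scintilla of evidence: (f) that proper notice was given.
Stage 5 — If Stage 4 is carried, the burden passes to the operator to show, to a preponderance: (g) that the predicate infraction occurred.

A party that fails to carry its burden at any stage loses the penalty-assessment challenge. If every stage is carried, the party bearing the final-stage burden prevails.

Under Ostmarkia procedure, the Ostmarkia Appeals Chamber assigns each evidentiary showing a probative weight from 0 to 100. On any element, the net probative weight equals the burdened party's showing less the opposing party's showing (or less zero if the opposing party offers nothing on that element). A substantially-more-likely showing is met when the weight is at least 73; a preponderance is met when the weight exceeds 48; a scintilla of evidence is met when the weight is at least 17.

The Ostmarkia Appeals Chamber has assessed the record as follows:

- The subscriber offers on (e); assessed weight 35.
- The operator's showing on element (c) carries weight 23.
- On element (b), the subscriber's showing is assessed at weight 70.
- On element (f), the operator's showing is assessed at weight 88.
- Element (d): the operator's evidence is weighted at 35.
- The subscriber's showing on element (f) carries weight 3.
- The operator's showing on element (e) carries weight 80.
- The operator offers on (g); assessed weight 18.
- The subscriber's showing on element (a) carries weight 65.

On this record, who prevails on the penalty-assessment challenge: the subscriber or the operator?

Stage 1 (subscriber, a substantially-more-likely showing, weight is at least 73): (a) 65 < 73 — fails; (b) 70 < 73 — fails.
  Not every element is met, so the subscriber fails to carry Stage 1.
So the operator prevails.

operator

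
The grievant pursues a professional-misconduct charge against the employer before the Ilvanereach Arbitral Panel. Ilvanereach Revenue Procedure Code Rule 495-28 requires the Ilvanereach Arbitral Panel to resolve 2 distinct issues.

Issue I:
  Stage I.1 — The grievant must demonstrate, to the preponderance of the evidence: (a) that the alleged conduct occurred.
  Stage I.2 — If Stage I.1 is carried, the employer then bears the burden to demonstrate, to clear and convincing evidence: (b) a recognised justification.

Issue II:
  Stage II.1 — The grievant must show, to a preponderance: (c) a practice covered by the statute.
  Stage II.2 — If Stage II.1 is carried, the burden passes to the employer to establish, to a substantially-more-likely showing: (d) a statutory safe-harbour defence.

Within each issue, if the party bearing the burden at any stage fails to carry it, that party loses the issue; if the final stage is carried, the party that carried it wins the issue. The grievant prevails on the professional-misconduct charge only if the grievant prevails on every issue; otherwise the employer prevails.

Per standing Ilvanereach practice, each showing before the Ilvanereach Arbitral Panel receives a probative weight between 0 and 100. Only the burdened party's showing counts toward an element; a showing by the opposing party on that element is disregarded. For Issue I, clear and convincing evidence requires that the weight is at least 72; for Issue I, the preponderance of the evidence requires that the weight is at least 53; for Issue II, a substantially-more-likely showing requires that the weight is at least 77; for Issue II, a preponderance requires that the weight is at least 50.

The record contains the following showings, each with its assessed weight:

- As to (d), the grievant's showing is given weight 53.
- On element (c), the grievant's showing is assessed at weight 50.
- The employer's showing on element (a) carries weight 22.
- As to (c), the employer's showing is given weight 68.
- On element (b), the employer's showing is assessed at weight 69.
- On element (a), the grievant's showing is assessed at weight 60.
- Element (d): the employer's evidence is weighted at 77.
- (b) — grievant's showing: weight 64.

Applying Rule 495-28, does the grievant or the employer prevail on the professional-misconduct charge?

— Issue I —
At Stage I.1 the grievant must meet the preponderance of the evidence (weight is at least 53): on (a) the weight is 60 (the employer's 22 is given no effect), which does reach 53, so (a) meets the standard.
  Stage I.1 is satisfied; the onus moves to the employer.
At Stage I.2 the employer must meet clear and convincing evidence (weight is at least 72): on (b) the weight is 69 (the grievant's 64 is given no effect), which does not reach 72, so (b) does not meet the standard.
  Not every element is met, so the employer fails to carry Stage I.2.
So the grievant prevails on this issue.
— Issue II —
Stage II.1 (grievant, a preponderance, weight is at least 50): (c) 50 (employer's 68 disregarded) ≥ 50 — meets.
  All elements met. The burden passes to the employer.
Stage II.2 (employer, a substantially-more-likely showing, weight is at least 77): (d) 77 (grievant's 53 disregarded) ≥ 77 — meets.
  Stage II.2 carried; the final stage is satisfied.
With every stage satisfied, the employer prevails on this issue.
Per-issue: Issue I → grievant; Issue II → employer. The grievant must prevail on every issue; overall, the employer prevails.

employer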